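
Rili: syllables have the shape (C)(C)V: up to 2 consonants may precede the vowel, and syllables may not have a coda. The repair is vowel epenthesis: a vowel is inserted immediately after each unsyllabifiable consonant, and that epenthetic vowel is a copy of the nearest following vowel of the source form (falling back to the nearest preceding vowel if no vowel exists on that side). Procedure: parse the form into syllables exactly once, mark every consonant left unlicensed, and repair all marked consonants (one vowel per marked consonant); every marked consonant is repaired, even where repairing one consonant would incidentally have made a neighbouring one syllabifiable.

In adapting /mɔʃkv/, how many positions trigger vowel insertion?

The unsyllabifiable consonants are /ʃ/, /k/, /v/; each receives one epenthetic vowel.

3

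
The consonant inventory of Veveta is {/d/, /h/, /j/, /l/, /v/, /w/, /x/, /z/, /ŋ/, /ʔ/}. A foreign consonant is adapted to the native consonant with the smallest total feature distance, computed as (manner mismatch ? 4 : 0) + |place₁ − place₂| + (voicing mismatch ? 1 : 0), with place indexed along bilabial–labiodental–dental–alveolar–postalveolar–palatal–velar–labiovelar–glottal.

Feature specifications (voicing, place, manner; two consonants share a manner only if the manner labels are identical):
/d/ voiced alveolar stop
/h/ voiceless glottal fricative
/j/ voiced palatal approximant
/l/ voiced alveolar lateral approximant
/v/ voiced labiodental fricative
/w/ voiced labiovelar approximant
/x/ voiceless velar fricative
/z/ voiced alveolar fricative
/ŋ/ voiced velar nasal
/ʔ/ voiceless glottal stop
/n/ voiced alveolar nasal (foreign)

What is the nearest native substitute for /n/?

/ŋ/ is closest: same manner (nasal), place distance 3 (alveolar→velar), same voicing; total 3. Next closest is /d/ at distance 4.

ŋ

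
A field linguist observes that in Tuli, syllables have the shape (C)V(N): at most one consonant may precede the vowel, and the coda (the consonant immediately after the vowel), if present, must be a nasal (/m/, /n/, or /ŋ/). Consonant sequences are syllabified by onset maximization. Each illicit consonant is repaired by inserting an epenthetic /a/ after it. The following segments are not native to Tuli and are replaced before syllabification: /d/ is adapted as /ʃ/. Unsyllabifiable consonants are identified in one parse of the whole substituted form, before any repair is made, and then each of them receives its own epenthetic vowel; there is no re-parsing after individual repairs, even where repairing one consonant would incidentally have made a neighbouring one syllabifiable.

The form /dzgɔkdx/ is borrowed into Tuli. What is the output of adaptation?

Substitution: /d/ → /ʃ/, giving /ʃzgɔkʃx/.
Under (C)V(N), the unsyllabifiable consonants are /ʃ/, /z/, /k/, /ʃ/, /x/ (only a nasal (/m/, /n/, or /ŋ/) is licensed in coda position; onsets are limited to one consonant).
Each unlicensed consonant becomes the onset of a new syllable: /ʃ/ → /ʃa/, /z/ → /za/, /k/ → /ka/, /ʃ/ → /ʃa/, /x/ → /xa/.

ʃazagɔkaʃaxa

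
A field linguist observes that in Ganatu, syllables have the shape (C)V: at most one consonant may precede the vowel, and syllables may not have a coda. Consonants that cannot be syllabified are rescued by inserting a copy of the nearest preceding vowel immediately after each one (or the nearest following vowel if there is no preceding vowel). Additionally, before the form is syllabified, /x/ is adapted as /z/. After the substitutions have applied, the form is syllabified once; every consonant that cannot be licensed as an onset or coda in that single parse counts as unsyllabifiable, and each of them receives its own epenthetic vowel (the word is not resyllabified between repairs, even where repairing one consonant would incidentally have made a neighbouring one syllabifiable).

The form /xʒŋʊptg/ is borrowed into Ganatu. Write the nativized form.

zʊʒʊŋʊpʊtʊgʊ

Substitution: /x/ → /z/, giving /zʒŋʊptg/.
The consonants /z/, /ʒ/, /p/, /t/, /g/ cannot be parsed into a legal (C)V syllable (no codas are permitted; onsets are limited to one consonant).
Epenthesis after each stranded consonant: /z/ → /zʊ/, /ʒ/ → /ʒʊ/, /p/ → /pʊ/, /t/ → /tʊ/, /g/ → /gʊ/.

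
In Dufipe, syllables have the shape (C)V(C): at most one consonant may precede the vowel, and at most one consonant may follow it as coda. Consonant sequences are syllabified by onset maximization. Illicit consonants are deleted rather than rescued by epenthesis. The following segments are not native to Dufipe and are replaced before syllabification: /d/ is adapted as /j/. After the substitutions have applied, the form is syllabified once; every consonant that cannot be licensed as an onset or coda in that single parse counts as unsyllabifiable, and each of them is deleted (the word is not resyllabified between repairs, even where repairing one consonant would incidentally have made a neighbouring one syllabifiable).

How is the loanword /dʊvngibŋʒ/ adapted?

jʊvgib

Substitution: /d/ → /j/, giving /jʊvngibŋʒ/.
Under (C)V(C), the unsyllabifiable consonants are /n/, /ŋ/, /ʒ/ (at most one coda consonant is licensed; onsets are limited to one consonant).
Deletion applies to /n/, /ŋ/, /ʒ/.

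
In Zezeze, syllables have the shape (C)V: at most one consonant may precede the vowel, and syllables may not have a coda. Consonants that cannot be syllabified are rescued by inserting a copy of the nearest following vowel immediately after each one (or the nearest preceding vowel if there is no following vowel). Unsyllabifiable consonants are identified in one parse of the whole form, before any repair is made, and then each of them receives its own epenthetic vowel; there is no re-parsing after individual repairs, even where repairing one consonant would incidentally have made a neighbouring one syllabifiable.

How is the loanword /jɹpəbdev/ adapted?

Syllabifying with onset maximization leaves /j/, /ɹ/, /b/, /v/ stranded (no codas are permitted; onsets are limited to one consonant).
Epenthesis after each stranded consonant: /j/ → /jə/, /ɹ/ → /ɹə/, /b/ → /be/, /v/ → /ve/.

jəɹəpəbedeve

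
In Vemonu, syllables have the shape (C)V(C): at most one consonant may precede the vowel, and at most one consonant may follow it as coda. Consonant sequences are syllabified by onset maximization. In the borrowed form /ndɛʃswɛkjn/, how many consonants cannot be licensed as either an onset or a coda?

4

Syllabifying with onset maximization leaves /n/, /s/, /j/, /n/ stranded (at most one coda consonant is licensed; onsets are limited to one consonant).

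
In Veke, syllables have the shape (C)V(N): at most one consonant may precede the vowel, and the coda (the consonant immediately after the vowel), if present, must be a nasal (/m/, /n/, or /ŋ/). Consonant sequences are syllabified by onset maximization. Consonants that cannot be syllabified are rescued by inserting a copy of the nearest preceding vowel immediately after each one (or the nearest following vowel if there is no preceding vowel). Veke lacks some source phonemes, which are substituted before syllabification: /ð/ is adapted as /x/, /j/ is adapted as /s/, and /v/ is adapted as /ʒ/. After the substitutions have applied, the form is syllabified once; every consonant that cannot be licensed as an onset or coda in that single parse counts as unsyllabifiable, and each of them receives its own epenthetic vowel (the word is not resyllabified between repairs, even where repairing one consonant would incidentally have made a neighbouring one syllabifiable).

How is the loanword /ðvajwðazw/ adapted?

xaʒasawaxazawa

Substitution: /ð/ → /x/, /v/ → /ʒ/, /j/ → /s/, giving /xʒaswxazw/.
The consonants /x/, /s/, /w/, /z/, /w/ cannot be parsed into a legal (C)V(N) syllable (only a nasal (/m/, /n/, or /ŋ/) is licensed in coda position; onsets are limited to one consonant).
Inserting the epenthetic vowel yields /x/ → /xa/, /s/ → /sa/, /w/ → /wa/, /z/ → /za/, /w/ → /wa/.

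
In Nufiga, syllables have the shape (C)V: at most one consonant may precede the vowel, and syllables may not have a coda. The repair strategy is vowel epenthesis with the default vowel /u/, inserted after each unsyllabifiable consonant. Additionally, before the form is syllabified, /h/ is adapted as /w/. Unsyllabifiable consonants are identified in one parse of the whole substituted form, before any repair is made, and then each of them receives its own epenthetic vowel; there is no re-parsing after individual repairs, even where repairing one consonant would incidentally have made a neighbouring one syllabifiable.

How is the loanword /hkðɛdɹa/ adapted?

Substitution: /h/ → /w/, giving /wkðɛdɹa/.
The consonants /w/, /k/, /d/ cannot be parsed into a legal (C)V syllable (no codas are permitted; onsets are limited to one consonant).
Epenthesis after each stranded consonant: /w/ → /wu/, /k/ → /ku/, /d/ → /du/.

wukuðɛduɹa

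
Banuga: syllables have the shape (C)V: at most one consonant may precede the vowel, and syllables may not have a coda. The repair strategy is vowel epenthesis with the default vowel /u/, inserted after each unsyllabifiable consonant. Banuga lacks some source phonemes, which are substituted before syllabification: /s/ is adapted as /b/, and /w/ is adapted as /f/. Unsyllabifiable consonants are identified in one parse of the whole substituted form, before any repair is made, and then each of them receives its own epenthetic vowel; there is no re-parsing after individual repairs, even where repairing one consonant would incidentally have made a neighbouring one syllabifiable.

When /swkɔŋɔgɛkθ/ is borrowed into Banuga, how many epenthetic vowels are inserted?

4

After substitution the input is /bfkɔŋɔgɛkθ/.
The unsyllabifiable consonants are /b/, /f/, /k/, /θ/; each receives one epenthetic vowel.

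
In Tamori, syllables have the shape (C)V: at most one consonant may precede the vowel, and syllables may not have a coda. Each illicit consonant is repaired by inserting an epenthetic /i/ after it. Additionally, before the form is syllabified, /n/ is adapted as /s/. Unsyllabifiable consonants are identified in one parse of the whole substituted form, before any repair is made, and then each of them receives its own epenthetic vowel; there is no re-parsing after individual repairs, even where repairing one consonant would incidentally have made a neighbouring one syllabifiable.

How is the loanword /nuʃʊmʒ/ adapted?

Substitution: /n/ → /s/, giving /suʃʊmʒ/.
Syllabifying with onset maximization leaves /m/, /ʒ/ stranded (no codas are permitted; onsets are limited to one consonant).
Each unlicensed consonant becomes the onset of a new syllable: /m/ → /mi/, /ʒ/ → /ʒi/.

suʃʊmiʒi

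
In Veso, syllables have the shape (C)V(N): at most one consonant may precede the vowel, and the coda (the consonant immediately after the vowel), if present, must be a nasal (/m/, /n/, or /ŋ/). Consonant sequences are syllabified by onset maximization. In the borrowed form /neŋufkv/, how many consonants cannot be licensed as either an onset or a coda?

3

Syllabifying with onset maximization leaves /f/, /k/, /v/ stranded (only a nasal (/m/, /n/, or /ŋ/) is licensed in coda position; onsets are limited to one consonant).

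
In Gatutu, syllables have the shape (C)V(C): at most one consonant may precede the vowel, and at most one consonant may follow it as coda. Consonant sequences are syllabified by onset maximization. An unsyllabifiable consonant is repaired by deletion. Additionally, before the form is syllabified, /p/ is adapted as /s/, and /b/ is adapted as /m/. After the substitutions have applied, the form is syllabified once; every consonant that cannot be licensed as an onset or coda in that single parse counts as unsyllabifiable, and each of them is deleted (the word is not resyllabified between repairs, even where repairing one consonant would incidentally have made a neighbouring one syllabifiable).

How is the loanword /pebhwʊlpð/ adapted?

semwʊl

Substitution: /p/ → /s/, /b/ → /m/, giving /semhwʊlsð/.
Syllabifying with onset maximization leaves /h/, /s/, /ð/ stranded (at most one coda consonant is licensed; onsets are limited to one consonant).
Each unlicensed consonant is deleted: /h/, /s/, /ð/.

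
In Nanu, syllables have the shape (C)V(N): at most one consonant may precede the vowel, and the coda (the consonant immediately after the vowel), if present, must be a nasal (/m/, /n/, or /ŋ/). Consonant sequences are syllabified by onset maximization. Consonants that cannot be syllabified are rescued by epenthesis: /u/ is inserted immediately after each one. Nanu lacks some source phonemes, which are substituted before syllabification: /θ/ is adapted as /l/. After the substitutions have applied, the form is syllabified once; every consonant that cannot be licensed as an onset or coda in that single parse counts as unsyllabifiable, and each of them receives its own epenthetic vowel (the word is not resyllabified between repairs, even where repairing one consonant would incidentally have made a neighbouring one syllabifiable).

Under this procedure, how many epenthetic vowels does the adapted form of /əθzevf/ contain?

3

After substitution the input is /əlzevf/.
The unsyllabifiable consonants are /l/, /v/, /f/; each receives one epenthetic vowel.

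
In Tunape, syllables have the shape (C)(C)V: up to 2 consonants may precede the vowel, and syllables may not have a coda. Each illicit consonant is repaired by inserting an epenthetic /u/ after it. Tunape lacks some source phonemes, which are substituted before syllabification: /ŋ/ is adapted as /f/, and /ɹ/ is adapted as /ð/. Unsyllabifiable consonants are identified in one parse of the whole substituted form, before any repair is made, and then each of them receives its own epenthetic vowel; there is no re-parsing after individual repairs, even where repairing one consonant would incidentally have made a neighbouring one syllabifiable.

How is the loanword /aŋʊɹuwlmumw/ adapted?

afʊðuwulmumuwu

Substitution: /ŋ/ → /f/, /ɹ/ → /ð/, giving /afʊðuwlmumw/.
Syllabifying with onset maximization leaves /w/, /m/, /w/ stranded (no codas are permitted; onsets may contain at most 2 consonants).
Inserting the epenthetic vowel yields /w/ → /wu/, /m/ → /mu/, /w/ → /wu/.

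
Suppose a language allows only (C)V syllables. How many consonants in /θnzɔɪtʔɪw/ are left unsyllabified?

4

The consonants /θ/, /n/, /t/, /w/ cannot be parsed into a legal (C)V syllable (no codas are permitted; onsets are limited to one consonant).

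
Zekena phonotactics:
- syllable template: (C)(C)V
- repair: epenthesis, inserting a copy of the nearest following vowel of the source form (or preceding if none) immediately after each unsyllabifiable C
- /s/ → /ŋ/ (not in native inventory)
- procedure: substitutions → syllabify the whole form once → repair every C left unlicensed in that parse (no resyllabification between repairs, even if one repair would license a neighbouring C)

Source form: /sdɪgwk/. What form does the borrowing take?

ŋdɪgɪwɪkɪ

Substitution: /s/ → /ŋ/, giving /ŋdɪgwk/.
Syllabifying with onset maximization leaves /g/, /w/, /k/ stranded (no codas are permitted; onsets may contain at most 2 consonants).
Each unlicensed consonant becomes the onset of a new syllable: /g/ → /gɪ/, /w/ → /wɪ/, /k/ → /kɪ/.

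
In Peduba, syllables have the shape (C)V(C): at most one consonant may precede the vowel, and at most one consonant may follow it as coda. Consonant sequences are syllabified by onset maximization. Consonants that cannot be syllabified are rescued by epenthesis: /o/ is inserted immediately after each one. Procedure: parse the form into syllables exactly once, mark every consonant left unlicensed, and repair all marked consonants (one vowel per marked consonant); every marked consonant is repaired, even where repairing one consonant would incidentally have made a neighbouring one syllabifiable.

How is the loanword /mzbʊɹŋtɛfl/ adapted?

Syllabifying with onset maximization leaves /m/, /z/, /ŋ/, /l/ stranded (at most one coda consonant is licensed; onsets are limited to one consonant).
Epenthesis after each stranded consonant: /m/ → /mo/, /z/ → /zo/, /ŋ/ → /ŋo/, /l/ → /lo/.

mozobʊɹŋotɛflo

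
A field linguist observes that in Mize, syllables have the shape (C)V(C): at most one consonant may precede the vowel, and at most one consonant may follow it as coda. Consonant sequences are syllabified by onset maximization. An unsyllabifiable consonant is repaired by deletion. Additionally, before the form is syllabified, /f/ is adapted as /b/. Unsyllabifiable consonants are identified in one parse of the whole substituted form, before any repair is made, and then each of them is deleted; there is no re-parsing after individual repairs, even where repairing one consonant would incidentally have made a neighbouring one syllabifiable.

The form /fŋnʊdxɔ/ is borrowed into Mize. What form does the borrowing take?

nʊdxɔ

Substitution: /f/ → /b/, giving /bŋnʊdxɔ/.
The consonants /b/, /ŋ/ cannot be parsed into a legal (C)V(C) syllable (at most one coda consonant is licensed; onsets are limited to one consonant).
Each unlicensed consonant is deleted: /b/, /ŋ/.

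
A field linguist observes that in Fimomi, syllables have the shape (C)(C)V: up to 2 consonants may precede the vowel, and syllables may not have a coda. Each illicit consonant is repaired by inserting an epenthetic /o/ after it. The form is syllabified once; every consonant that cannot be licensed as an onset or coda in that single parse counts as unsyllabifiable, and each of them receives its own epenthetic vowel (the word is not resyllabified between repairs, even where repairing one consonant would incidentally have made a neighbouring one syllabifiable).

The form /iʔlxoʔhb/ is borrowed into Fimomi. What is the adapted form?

iʔolxoʔohobo

The consonants /ʔ/, /ʔ/, /h/, /b/ cannot be parsed into a legal (C)(C)V syllable (no codas are permitted; onsets may contain at most 2 consonants).
Inserting the epenthetic vowel yields /ʔ/ → /ʔo/, /ʔ/ → /ʔo/, /h/ → /ho/, /b/ → /bo/.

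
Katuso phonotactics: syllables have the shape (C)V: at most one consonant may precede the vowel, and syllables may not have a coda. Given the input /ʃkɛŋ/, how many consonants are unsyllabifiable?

Under (C)V, the unsyllabifiable consonants are /ʃ/, /ŋ/ (no codas are permitted; onsets are limited to one consonant).

2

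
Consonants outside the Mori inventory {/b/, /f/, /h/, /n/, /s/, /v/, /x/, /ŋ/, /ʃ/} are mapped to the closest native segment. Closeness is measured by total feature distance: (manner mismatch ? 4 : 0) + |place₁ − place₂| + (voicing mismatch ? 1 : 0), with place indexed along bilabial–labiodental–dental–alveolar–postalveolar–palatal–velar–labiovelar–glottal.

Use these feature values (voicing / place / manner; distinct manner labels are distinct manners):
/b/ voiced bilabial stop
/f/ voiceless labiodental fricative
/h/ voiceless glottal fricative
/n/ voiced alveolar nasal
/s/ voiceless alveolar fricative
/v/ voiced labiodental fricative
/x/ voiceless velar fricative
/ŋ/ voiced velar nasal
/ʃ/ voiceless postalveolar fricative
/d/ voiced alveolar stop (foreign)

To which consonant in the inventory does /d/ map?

/b/ is closest: same manner (stop), place distance 3 (alveolar→bilabial), same voicing; total 3. Next closest is /n/ at distance 4.

b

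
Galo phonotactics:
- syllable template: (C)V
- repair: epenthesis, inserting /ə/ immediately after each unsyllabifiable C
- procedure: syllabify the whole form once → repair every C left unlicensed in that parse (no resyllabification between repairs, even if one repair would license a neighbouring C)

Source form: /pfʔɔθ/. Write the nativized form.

Under (C)V, the unsyllabifiable consonants are /p/, /f/, /θ/ (no codas are permitted; onsets are limited to one consonant).
Inserting the epenthetic vowel yields /p/ → /pə/, /f/ → /fə/, /θ/ → /θə/.

pəfəʔɔθə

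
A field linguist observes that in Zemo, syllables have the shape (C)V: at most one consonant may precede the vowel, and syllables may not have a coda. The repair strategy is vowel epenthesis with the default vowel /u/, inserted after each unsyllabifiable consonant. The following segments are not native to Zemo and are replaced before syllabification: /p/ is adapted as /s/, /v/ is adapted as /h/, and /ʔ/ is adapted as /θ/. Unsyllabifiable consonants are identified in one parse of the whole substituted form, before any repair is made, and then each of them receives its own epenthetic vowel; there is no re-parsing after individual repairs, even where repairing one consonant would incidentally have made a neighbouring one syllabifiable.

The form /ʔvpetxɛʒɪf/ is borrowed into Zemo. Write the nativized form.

Substitution: /ʔ/ → /θ/, /v/ → /h/, /p/ → /s/, giving /θhsetxɛʒɪf/.
The consonants /θ/, /h/, /t/, /f/ cannot be parsed into a legal (C)V syllable (no codas are permitted; onsets are limited to one consonant).
Inserting the epenthetic vowel yields /θ/ → /θu/, /h/ → /hu/, /t/ → /tu/, /f/ → /fu/.

θuhusetuxɛʒɪfu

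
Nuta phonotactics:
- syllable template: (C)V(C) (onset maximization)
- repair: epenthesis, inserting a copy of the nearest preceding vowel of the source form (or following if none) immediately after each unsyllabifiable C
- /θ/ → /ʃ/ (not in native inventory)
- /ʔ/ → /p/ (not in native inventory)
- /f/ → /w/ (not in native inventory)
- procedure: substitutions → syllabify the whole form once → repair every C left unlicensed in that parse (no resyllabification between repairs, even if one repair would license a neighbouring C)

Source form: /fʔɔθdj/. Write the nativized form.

Substitution: /f/ → /w/, /ʔ/ → /p/, /θ/ → /ʃ/, giving /wpɔʃdj/.
Under (C)V(C), the unsyllabifiable consonants are /w/, /d/, /j/ (at most one coda consonant is licensed; onsets are limited to one consonant).
Each unlicensed consonant becomes the onset of a new syllable: /w/ → /wɔ/, /d/ → /dɔ/, /j/ → /jɔ/.

wɔpɔʃdɔjɔ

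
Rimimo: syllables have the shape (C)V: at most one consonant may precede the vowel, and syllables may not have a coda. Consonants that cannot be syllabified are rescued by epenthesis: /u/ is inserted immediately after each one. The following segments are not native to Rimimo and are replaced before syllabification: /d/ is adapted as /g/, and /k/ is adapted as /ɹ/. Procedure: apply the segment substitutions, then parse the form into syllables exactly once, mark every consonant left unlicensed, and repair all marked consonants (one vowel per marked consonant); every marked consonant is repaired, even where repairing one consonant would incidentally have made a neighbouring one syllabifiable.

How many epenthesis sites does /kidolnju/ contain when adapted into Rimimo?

2

After substitution the input is /ɹigolnju/.
The unsyllabifiable consonants are /l/, /n/; each receives one epenthetic vowel.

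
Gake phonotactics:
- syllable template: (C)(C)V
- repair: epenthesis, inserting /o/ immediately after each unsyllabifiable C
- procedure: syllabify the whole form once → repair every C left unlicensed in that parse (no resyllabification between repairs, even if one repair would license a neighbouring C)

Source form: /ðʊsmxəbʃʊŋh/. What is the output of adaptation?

ðʊsomxəbʃʊŋoho

Syllabifying with onset maximization leaves /s/, /ŋ/, /h/ stranded (no codas are permitted; onsets may contain at most 2 consonants).
Each unlicensed consonant becomes the onset of a new syllable: /s/ → /so/, /ŋ/ → /ŋo/, /h/ → /ho/.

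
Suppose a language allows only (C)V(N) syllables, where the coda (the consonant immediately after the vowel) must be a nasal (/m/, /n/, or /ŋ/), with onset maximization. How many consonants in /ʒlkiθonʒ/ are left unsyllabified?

The consonants /ʒ/, /l/, /ʒ/ cannot be parsed into a legal (C)V(N) syllable (only a nasal (/m/, /n/, or /ŋ/) is licensed in coda position; onsets are limited to one consonant).

3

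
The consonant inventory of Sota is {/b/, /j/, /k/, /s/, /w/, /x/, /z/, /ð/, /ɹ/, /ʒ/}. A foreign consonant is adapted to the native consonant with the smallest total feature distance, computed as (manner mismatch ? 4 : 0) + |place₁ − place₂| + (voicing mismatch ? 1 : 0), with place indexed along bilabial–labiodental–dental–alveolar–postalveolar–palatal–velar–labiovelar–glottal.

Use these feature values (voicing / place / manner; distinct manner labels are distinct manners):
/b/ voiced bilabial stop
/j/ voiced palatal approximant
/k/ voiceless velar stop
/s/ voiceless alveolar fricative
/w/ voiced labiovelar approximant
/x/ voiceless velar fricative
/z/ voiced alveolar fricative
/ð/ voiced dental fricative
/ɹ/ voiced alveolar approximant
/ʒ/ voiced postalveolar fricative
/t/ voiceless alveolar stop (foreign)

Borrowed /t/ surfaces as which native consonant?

k

/k/ is closest: same manner (stop), place distance 3 (alveolar→velar), same voicing; total 3. Next closest is /b/ at distance 4.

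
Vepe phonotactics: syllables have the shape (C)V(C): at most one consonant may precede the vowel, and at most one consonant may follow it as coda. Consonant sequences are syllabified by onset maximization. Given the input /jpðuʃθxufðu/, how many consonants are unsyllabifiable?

Syllabifying with onset maximization leaves /j/, /p/, /θ/ stranded (at most one coda consonant is licensed; onsets are limited to one consonant).

3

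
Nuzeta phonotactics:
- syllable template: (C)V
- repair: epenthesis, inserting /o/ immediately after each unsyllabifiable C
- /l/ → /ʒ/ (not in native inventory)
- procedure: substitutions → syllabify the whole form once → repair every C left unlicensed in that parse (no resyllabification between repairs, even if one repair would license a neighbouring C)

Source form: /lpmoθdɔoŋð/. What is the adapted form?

Substitution: /l/ → /ʒ/, giving /ʒpmoθdɔoŋð/.
The consonants /ʒ/, /p/, /θ/, /ŋ/, /ð/ cannot be parsed into a legal (C)V syllable (no codas are permitted; onsets are limited to one consonant).
Inserting the epenthetic vowel yields /ʒ/ → /ʒo/, /p/ → /po/, /θ/ → /θo/, /ŋ/ → /ŋo/, /ð/ → /ðo/.

ʒopomoθodɔoŋoðo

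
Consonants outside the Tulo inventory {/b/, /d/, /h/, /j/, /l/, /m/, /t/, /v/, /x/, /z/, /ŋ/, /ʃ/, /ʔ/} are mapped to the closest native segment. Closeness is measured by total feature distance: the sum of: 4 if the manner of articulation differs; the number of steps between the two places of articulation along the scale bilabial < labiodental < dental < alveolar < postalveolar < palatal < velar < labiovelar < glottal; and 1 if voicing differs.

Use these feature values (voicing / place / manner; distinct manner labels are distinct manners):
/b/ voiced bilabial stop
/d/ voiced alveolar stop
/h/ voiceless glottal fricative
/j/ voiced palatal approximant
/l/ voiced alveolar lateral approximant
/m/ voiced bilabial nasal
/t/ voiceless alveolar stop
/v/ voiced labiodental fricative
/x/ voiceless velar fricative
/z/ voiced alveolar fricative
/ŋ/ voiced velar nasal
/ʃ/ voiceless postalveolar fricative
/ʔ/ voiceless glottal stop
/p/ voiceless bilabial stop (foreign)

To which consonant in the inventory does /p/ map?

b

/b/ is closest: same manner (stop), place distance 0 (bilabial→bilabial), voicing differs (+1); total 1. Next closest is /t/ at distance 3.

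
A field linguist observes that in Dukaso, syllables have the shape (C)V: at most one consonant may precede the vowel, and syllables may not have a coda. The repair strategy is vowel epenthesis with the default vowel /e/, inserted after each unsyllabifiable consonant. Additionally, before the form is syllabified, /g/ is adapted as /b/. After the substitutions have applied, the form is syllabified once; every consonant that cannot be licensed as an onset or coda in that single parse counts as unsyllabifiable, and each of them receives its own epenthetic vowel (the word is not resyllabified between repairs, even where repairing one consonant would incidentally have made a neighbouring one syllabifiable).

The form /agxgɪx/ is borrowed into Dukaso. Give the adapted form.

abexebɪxe

Substitution: /g/ → /b/, giving /abxbɪx/.
Under (C)V, the unsyllabifiable consonants are /b/, /x/, /x/ (no codas are permitted; onsets are limited to one consonant).
Inserting the epenthetic vowel yields /b/ → /be/, /x/ → /xe/, /x/ → /xe/.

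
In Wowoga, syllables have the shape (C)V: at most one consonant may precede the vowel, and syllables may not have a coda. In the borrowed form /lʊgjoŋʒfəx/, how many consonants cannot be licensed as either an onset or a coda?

4

The consonants /g/, /ŋ/, /ʒ/, /x/ cannot be parsed into a legal (C)V syllable (no codas are permitted; onsets are limited to one consonant).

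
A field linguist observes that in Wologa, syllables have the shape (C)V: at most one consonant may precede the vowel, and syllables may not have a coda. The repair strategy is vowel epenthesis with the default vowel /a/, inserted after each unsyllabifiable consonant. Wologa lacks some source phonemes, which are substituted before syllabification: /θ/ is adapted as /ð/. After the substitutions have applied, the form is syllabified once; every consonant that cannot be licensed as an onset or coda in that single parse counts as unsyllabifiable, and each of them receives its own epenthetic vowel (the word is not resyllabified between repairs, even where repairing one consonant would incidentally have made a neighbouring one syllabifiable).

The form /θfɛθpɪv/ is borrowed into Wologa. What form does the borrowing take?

ðafɛðapɪva

Substitution: /θ/ → /ð/, giving /ðfɛðpɪv/.
Syllabifying with onset maximization leaves /ð/, /ð/, /v/ stranded (no codas are permitted; onsets are limited to one consonant).
Epenthesis after each stranded consonant: /ð/ → /ða/, /ð/ → /ða/, /v/ → /va/.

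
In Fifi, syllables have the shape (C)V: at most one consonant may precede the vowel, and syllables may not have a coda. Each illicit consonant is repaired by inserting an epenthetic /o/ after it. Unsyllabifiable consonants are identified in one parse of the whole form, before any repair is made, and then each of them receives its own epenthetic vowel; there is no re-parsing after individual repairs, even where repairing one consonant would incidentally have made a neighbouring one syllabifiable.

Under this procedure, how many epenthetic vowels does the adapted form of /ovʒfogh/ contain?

4

The unsyllabifiable consonants are /v/, /ʒ/, /g/, /h/; each receives one epenthetic vowel.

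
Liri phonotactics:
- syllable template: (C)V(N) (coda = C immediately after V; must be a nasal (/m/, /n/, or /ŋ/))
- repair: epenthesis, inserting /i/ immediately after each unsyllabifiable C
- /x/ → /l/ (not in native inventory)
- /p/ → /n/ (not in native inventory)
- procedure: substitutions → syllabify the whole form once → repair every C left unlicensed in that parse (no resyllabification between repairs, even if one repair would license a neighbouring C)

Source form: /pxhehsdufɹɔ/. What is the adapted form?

nilihehisidufiɹɔ

Substitution: /p/ → /n/, /x/ → /l/, giving /nlhehsdufɹɔ/.
The consonants /n/, /l/, /h/, /s/, /f/ cannot be parsed into a legal (C)V(N) syllable (only a nasal (/m/, /n/, or /ŋ/) is licensed in coda position; onsets are limited to one consonant).
Inserting the epenthetic vowel yields /n/ → /ni/, /l/ → /li/, /h/ → /hi/, /s/ → /si/, /f/ → /fi/.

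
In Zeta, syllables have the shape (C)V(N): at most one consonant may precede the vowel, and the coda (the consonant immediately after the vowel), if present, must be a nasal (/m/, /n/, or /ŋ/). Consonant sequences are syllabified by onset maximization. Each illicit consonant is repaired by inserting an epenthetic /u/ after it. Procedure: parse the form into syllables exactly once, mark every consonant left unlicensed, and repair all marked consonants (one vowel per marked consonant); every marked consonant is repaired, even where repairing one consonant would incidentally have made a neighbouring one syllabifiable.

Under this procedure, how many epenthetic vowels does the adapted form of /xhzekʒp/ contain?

The unsyllabifiable consonants are /x/, /h/, /k/, /ʒ/, /p/; each receives one epenthetic vowel.

5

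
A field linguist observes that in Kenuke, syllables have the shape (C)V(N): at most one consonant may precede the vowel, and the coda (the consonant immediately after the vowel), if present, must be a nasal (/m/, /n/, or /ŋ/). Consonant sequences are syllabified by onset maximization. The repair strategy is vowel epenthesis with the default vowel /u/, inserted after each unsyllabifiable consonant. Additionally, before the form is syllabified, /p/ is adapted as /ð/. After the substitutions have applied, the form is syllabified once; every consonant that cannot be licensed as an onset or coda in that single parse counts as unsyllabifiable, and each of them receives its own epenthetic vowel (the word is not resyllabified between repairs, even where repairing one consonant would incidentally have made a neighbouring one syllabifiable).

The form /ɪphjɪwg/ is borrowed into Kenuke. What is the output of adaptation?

ɪðuhujɪwugu

Substitution: /p/ → /ð/, giving /ɪðhjɪwg/.
Syllabifying with onset maximization leaves /ð/, /h/, /w/, /g/ stranded (only a nasal (/m/, /n/, or /ŋ/) is licensed in coda position; onsets are limited to one consonant).
Epenthesis after each stranded consonant: /ð/ → /ðu/, /h/ → /hu/, /w/ → /wu/, /g/ → /gu/.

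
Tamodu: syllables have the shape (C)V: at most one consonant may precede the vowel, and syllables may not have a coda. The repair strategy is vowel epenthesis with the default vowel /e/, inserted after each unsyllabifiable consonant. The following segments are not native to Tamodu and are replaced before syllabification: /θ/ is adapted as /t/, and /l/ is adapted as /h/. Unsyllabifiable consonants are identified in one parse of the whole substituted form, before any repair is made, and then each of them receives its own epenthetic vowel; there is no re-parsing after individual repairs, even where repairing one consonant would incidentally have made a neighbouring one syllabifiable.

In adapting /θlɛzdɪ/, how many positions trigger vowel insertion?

After substitution the input is /thɛzdɪ/.
The unsyllabifiable consonants are /t/, /z/; each receives one epenthetic vowel.

2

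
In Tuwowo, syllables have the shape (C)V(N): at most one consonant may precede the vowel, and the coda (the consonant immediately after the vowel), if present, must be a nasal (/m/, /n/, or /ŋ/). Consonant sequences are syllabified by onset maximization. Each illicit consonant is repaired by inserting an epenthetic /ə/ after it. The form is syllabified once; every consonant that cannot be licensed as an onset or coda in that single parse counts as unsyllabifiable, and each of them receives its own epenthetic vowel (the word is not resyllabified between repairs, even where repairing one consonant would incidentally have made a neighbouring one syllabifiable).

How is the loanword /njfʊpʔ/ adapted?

nəjəfʊpəʔə

Syllabifying with onset maximization leaves /n/, /j/, /p/, /ʔ/ stranded (only a nasal (/m/, /n/, or /ŋ/) is licensed in coda position; onsets are limited to one consonant).
Each unlicensed consonant becomes the onset of a new syllable: /n/ → /nə/, /j/ → /jə/, /p/ → /pə/, /ʔ/ → /ʔə/.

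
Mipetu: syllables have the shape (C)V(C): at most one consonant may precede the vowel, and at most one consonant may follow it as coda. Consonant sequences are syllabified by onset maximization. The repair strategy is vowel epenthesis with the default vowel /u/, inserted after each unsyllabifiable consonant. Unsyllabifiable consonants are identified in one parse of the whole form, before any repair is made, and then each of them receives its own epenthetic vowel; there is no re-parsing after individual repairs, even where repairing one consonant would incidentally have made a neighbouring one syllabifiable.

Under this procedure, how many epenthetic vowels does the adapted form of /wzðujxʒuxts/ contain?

5

The unsyllabifiable consonants are /w/, /z/, /x/, /t/, /s/; each receives one epenthetic vowel.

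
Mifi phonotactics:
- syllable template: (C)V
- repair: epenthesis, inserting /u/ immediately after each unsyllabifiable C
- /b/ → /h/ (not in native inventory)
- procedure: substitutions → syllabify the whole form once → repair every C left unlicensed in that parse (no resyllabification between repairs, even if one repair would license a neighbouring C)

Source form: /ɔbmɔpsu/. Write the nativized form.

ɔhumɔpusu

Substitution: /b/ → /h/, giving /ɔhmɔpsu/.
Under (C)V, the unsyllabifiable consonants are /h/, /p/ (no codas are permitted; onsets are limited to one consonant).
Epenthesis after each stranded consonant: /h/ → /hu/, /p/ → /pu/.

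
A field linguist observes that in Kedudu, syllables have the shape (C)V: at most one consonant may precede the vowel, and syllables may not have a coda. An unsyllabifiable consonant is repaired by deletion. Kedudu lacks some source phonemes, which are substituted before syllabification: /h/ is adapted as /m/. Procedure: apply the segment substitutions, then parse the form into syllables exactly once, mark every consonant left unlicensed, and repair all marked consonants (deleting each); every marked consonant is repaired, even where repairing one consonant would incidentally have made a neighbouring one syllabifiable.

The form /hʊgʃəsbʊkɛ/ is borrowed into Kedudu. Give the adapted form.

Substitution: /h/ → /m/, giving /mʊgʃəsbʊkɛ/.
Under (C)V, the unsyllabifiable consonants are /g/, /s/ (no codas are permitted; onsets are limited to one consonant).
Each unlicensed consonant is deleted: /g/, /s/.

mʊʃəbʊkɛ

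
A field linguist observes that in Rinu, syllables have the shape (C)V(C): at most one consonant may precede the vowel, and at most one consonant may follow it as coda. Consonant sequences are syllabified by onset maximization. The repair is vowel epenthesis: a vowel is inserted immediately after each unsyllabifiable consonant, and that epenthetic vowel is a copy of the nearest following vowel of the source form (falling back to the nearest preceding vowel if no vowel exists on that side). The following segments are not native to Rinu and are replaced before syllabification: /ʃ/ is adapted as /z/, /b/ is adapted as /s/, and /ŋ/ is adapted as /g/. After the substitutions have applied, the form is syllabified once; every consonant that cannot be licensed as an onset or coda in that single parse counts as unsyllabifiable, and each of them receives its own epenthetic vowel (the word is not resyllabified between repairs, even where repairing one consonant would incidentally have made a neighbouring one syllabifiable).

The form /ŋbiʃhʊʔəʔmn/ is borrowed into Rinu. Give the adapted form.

Substitution: /ŋ/ → /g/, /b/ → /s/, /ʃ/ → /z/, giving /gsizhʊʔəʔmn/.
Under (C)V(C), the unsyllabifiable consonants are /g/, /m/, /n/ (at most one coda consonant is licensed; onsets are limited to one consonant).
Each unlicensed consonant becomes the onset of a new syllable: /g/ → /gi/, /m/ → /mə/, /n/ → /nə/.

gisizhʊʔəʔmənə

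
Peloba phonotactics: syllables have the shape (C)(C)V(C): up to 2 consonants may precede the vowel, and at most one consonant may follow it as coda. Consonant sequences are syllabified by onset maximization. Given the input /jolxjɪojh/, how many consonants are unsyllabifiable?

Under (C)(C)V(C), the unsyllabifiable consonants are /h/ (at most one coda consonant is licensed; onsets may contain at most 2 consonants).

1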